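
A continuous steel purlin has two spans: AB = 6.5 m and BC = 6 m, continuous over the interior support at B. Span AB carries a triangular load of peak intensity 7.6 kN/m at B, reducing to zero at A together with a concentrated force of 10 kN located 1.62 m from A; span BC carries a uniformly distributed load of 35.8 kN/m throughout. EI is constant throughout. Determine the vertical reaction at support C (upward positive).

Take M_B as the redundant. Released structure: two simple spans AB and BC with a hinge at B.
Discontinuity in slope at B on the released structure — sum the simple-span end rotations:
  span AB: triangular load, peak 7.6: w₀L³/(45EI) = 46.38/EI
  span AB: point load 10 at a = 1.62: Pab(L + a)/(6LEI) = 16.46/EI
  span BC: UDL 35.8: wL³/(24EI) = 322.2/EI
  relative rotation θ_0 = (62.84 + 322.2)/EI = 385/EI
A unit hogging moment at B produces rotation L₁/(3EI) + L₂/(3EI) = 4.167/EI.
Slope continuity at B: θ_0 = M_B·4.167/EI, so M_B = 385/4.167 = 92.41 kN·m (hogging).
Span BC, ΣM about C: R_B^{BC}·6 = 644.4 + 92.41, so R_B^{BC} = 122.8 kN and R_C = 214.8 − 122.8 = 92 kN.

R_C = 92 kN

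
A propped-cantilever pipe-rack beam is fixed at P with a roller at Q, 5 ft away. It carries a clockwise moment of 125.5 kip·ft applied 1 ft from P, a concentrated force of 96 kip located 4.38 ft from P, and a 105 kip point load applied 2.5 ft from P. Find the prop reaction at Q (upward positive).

Remove the prop at Q; the released (primary) structure is a cantilever built in at P.
Deflection at Q on the released cantilever, summing each load's contribution:
  clockwise couple 125.5 at a = 1: M₀a(2L − a)/(2EI) = 564.8/EI
  point load 96 at a = 4.38: Pa²(3L − a)/(6EI) = 3260/EI
  point load 105 at a = 2.5: Pa²(3L − a)/(6EI) = 1367/EI
  δ_0 = 5192/EI
Tip deflection under a unit load at Q: L³/(3EI) = 41.67/EI.
The prop prevents deflection at Q: R_Q = δ_0/δ_{QQ} = 5192/41.67 = 124.6 kip.

R_Q = 124.6 kip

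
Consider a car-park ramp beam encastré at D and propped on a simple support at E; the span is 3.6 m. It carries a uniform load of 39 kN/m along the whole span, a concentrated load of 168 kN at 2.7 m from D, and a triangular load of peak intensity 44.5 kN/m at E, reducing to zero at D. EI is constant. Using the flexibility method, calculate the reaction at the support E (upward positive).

Release the roller at E. Primary structure: cantilever fixed at D.
Free-end deflection of the primary structure under the applied loading (downward +):
  UDL 39: wL⁴/(8EI) = 818.8/EI
  point load 168 at a = 2.7: Pa²(3L − a)/(6EI) = 1653/EI
  triangular load, peak 44.5 at the free end: 11w₀L⁴/(120EI) = 685.1/EI
  δ_0 = 3157/EI
Tip deflection under a unit load at E: L³/(3EI) = 15.55/EI.
Compatibility at E: δ_0 − R_E·δ_{EE} = 0, so R_E = 3157/15.55 = 203 kN.

R_E = 203 kN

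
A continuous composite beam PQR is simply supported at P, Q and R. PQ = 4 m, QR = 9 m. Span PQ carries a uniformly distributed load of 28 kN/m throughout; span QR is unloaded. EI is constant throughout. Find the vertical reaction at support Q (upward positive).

R_Q = 62.22 kN

Release continuity at Q by inserting a hinge; the redundant is the internal moment M_Q. The primary structure is two simply-supported spans PQ and QR.
Rotations at Q on the released spans (each span's end-slope, ×1/EI):
  span PQ: UDL 28: wL³/(24EI) = 74.67/EI
  relative rotation θ_0 = (74.67 + 0)/EI = 74.67/EI
A unit hogging moment at Q produces rotation L₁/(3EI) + L₂/(3EI) = 4.333/EI.
Slope continuity at Q: θ_0 = M_Q·4.333/EI, so M_Q = 74.67/4.333 = 17.23 kN·m (hogging).
Span PQ, ΣM about P with M_Q applied at Q: R_Q^{PQ}·4 = 224 + 17.23, so R_Q^{PQ} = 60.31 kN and R_P = 112 − 60.31 = 51.69 kN.
Span QR, ΣM about R: R_Q^{QR}·9 = 0 + 17.23, so R_Q^{QR} = 1.915 kN and R_R = 0 − 1.915 = -1.915 kN.
R_Q = 60.31 + 1.915 = 62.22 kN.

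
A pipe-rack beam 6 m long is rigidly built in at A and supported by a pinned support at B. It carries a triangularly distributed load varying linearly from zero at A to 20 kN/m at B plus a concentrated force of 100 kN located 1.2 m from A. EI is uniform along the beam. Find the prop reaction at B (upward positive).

R_B = 38.6 kN

Take the reaction at B as the redundant and release it; the primary structure is a cantilever fixed at A.
Downward deflection at the released point B due to the loads:
  triangular load, peak 20 at the free end: 11w₀L⁴/(120EI) = 2376/EI
  point load 100 at a = 1.2: Pa²(3L − a)/(6EI) = 403.2/EI
  δ_0 = 2779/EI
Flexibility coefficient — unit upward force at B: δ_{BB} = L³/(3EI) = 72/EI.
The prop prevents deflection at B: R_B = δ_0/δ_{BB} = 2779/72 = 38.6 kN.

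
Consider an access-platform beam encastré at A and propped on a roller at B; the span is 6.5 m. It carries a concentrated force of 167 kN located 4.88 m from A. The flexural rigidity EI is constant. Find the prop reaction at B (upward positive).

R_B = 105.9 kN

Take the reaction at B as the redundant and release it; the primary structure is a cantilever fixed at A.
Deflection at B on the released cantilever, summing each load's contribution:
  point load 167 at a = 4.88: Pa²(3L − a)/(6EI) = 9691/EI
Tip deflection under a unit load at B: L³/(3EI) = 91.54/EI.
The prop prevents deflection at B: R_B = δ_0/δ_{BB} = 9691/91.54 = 105.9 kN.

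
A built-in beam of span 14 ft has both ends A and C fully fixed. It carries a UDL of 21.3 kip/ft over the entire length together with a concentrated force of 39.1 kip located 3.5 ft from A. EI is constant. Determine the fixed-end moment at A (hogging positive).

Release both end moments; the primary structure is a simply-supported span AC with redundants M_A and M_C.
On the primary (simply-supported) span, the end slopes from the loading are:
  at A: UDL 21.3: wL³/(24EI) = 2435/EI
  at C: UDL 21.3: wL³/(24EI) = 2435/EI
  at A: point load 39.1 at a = 3.5: Pab(L + b)/(6LEI) = 419.1/EI
  at C: point load 39.1 at a = 3.5: Pab(L + a)/(6LEI) = 299.4/EI
  θ_A0 = 2854/EI,  θ_C0 = 2735/EI
Flexibility coefficients: a unit moment at one end gives L/(3EI) there and L/(6EI) at the far end, so f₁₁ = f₂₂ = 4.667/EI and f₁₂ = f₂₁ = 2.333/EI.
Compatibility — zero rotation at each built-in end:
  4.667 M_A + 2.333 M_C = 2854
  2.333 M_A + 4.667 M_C = 2735
Solving the pair gives M_A = 424.9 kip·ft and M_C = 373.6 kip·ft (hogging).

M_A = 424.9 kip·ft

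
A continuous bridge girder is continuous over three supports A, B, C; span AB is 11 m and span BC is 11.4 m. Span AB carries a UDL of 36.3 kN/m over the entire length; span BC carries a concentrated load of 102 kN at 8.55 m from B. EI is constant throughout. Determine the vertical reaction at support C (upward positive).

R_C = 46.77 kN

Take M_B as the redundant. Released structure: two simple spans AB and BC with a hinge at B.
Discontinuity in slope at B on the released structure — sum the simple-span end rotations:
  span AB: UDL 36.3: wL³/(24EI) = 2013/EI
  span BC: point load 102 at a = 8.55: Pab(L + b)/(6LEI) = 517.8/EI
  relative rotation θ_0 = (2013 + 517.8)/EI = 2531/EI
A unit hogging moment at B produces rotation L₁/(3EI) + L₂/(3EI) = 7.467/EI.
Compatibility: M_B·(L₁+L₂)/(3EI) = θ_0, giving M_B = 339 kN·m (hogging).
Span BC, ΣM about C: R_B^{BC}·11.4 = 290.7 + 339, so R_B^{BC} = 55.23 kN and R_C = 102 − 55.23 = 46.77 kN.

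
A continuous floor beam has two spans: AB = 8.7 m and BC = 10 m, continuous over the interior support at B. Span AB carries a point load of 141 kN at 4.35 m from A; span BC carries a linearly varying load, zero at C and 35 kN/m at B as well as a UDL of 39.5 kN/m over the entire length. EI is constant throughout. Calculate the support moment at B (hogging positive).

M_B = 495.8 kN·m

Release continuity at B by inserting a hinge; the redundant is the internal moment M_B. The primary structure is two simply-supported spans AB and BC.
End slopes at the hinge B, treating each span as simply supported:
  span AB: point load 141 at a = 4.35: Pab(L + a)/(6LEI) = 667/EI
  span BC: triangular load, peak 35: w₀L³/(45EI) = 777.8/EI
  span BC: UDL 39.5: wL³/(24EI) = 1646/EI
  relative rotation θ_0 = (667 + 2424)/EI = 3091/EI
A unit hogging moment at B produces rotation L₁/(3EI) + L₂/(3EI) = 6.233/EI.
Compatibility: M_B·(L₁+L₂)/(3EI) = θ_0, giving M_B = 495.8 kN·m (hogging).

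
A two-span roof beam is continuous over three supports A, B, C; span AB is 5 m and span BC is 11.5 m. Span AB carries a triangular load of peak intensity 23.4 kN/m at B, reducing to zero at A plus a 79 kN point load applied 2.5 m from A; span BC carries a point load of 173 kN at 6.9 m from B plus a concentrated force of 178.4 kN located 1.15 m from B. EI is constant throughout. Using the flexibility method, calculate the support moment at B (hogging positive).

Release continuity at B by inserting a hinge; the redundant is the internal moment M_B. The primary structure is two simply-supported spans AB and BC.
Discontinuity in slope at B on the released structure — sum the simple-span end rotations:
  span AB: triangular load, peak 23.4: w₀L³/(45EI) = 65/EI
  span AB: point load 79 at a = 2.5: Pab(L + a)/(6LEI) = 123.4/EI
  span BC: point load 173 at a = 6.9: Pab(L + b)/(6LEI) = 1281/EI
  span BC: point load 178.4 at a = 1.15: Pab(L + b)/(6LEI) = 672.4/EI
  relative rotation θ_0 = (188.4 + 1954)/EI = 2142/EI
A unit hogging moment at B produces rotation L₁/(3EI) + L₂/(3EI) = 5.5/EI.
Compatibility: M_B·(L₁+L₂)/(3EI) = θ_0, giving M_B = 389.5 kN·m (hogging).

M_B = 389.5 kN·m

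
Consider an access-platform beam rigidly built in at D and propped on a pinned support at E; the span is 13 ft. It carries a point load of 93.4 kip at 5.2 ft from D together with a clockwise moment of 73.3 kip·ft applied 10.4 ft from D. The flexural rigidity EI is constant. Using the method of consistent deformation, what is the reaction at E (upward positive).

R_E = 27.55 kip

Release the roller at E. Primary structure: cantilever fixed at D.
Primary-structure tip deflection at E by superposition:
  point load 93.4 at a = 5.2: Pa²(3L − a)/(6EI) = 14227/EI
  clockwise couple 73.3 at a = 10.4: M₀a(2L − a)/(2EI) = 5946/EI
  δ_0 = 20173/EI
Flexibility coefficient — unit upward force at E: δ_{EE} = L³/(3EI) = 732.3/EI.
Compatibility at E: δ_0 − R_E·δ_{EE} = 0, so R_E = 20173/732.3 = 27.55 kip.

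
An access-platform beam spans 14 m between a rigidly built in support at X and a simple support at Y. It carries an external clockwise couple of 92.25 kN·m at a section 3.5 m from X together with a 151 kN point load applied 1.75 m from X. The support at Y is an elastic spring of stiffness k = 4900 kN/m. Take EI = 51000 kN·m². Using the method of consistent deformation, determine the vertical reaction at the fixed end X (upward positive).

R_X = 143.4 kN

Choose R_Y as the redundant. The primary structure is the cantilever fixed at X.
Primary-structure tip deflection at Y by superposition:
  clockwise couple 92.25 at a = 3.5: M₀a(2L − a)/(2EI) = 3955/EI
  point load 151 at a = 1.75: Pa²(3L − a)/(6EI) = 3102/EI
  δ_0 = 7057/EI
Tip deflection under a unit load at Y: L³/(3EI) = 914.7/EI.
With EI = 51000 kN·m²: δ_0 = 0.13838 m and δ_{YY} = 0.017935 m/kN.
Compatibility — the spring shortens by R_Y/k under the reaction it provides: δ_0 − R_Y·δ_{YY} = R_Y/k. With 1/k = 0.000204 m/kN, R_Y = δ_0 / (δ_{YY} + 1/k) = 0.13838 / (0.017935 + 0.000204) = 7.629 kN.
Vertical equilibrium: R_X = ΣP − R_Y = 151 − 7.629 = 143.4 kN.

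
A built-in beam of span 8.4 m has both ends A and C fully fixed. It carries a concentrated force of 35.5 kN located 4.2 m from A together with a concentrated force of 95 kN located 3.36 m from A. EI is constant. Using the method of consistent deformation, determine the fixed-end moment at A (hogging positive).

M_A = 152.2 kN·m

Release both end moments; the primary structure is a simply-supported span AC with redundants M_A and M_C.
Simple-span end rotations at A and C under the given loads:
  at A: point load 35.5 at a = 4.2: Pab(L + b)/(6LEI) = 156.6/EI
  at C: point load 35.5 at a = 4.2: Pab(L + a)/(6LEI) = 156.6/EI
  at A: point load 95 at a = 3.36: Pab(L + b)/(6LEI) = 429/EI
  at C: point load 95 at a = 3.36: Pab(L + a)/(6LEI) = 375.4/EI
  θ_A0 = 585.6/EI,  θ_C0 = 531.9/EI
Flexibility coefficients: a unit moment at one end gives L/(3EI) there and L/(6EI) at the far end, so f₁₁ = f₂₂ = 2.8/EI and f₁₂ = f₂₁ = 1.4/EI.
Compatibility — zero rotation at each built-in end:
  2.8 M_A + 1.4 M_C = 585.6
  1.4 M_A + 2.8 M_C = 531.9
Solving the pair gives M_A = 152.2 kN·m and M_C = 113.9 kN·m (hogging).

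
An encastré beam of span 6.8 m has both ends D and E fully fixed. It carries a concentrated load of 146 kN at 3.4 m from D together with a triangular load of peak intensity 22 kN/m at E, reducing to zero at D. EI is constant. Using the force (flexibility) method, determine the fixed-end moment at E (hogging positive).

Take the two fixed-end moments M_D, M_E as redundants; the released structure is the simple span DE.
On the primary (simply-supported) span, the end slopes from the loading are:
  at D: point load 146 at a = 3.4: Pab(L + b)/(6LEI) = 421.9/EI
  at E: point load 146 at a = 3.4: Pab(L + a)/(6LEI) = 421.9/EI
  at D: triangular load, peak 22: 7w₀L³/(360EI) = 134.5/EI
  at E: triangular load, peak 22: w₀L³/(45EI) = 153.7/EI
  θ_D0 = 556.4/EI,  θ_E0 = 575.7/EI
Flexibility coefficients: a unit moment at one end gives L/(3EI) there and L/(6EI) at the far end, so f₁₁ = f₂₂ = 2.267/EI and f₁₂ = f₂₁ = 1.133/EI.
Compatibility — zero rotation at each built-in end:
  2.267 M_D + 1.133 M_E = 556.4
  1.133 M_D + 2.267 M_E = 575.7
Solving the pair gives M_D = 158 kN·m and M_E = 175 kN·m (hogging).

M_E = 175 kN·m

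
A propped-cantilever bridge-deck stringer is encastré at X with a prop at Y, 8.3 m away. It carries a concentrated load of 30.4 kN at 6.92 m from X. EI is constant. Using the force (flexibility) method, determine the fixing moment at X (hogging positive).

Remove the prop at Y; the released (primary) structure is a cantilever built in at X.
Primary-structure tip deflection at Y by superposition:
  point load 30.4 at a = 6.92: Pa²(3L − a)/(6EI) = 4362/EI
Tip deflection under a unit load at Y: L³/(3EI) = 190.6/EI.
Compatibility at Y: δ_0 − R_Y·δ_{YY} = 0, so R_Y = 4362/190.6 = 22.89 kN.
Moment equilibrium about X: M_X = Σ(load moments about X) − R_Y·L = 210.4 − 22.89×8.3 = 20.4 kN·m.

M_X = 20.4 kN·m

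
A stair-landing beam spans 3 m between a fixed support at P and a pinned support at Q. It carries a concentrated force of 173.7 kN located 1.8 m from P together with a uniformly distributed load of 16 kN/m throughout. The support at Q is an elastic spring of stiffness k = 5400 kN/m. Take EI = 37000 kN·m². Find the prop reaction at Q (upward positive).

Take the reaction at Q as the redundant and release it; the primary structure is a cantilever fixed at P.
Free-end deflection of the primary structure under the applied loading (downward +):
  point load 173.7 at a = 1.8: Pa²(3L − a)/(6EI) = 675.3/EI
  UDL 16: wL⁴/(8EI) = 162/EI
  δ_0 = 837.3/EI
Tip deflection under a unit load at Q: L³/(3EI) = 9/EI.
With EI = 37000 kN·m²: δ_0 = 0.022631 m and δ_{QQ} = 0.000243 m/kN.
Compatibility — the spring shortens by R_Q/k under the reaction it provides: δ_0 − R_Q·δ_{QQ} = R_Q/k. With 1/k = 0.000185 m/kN, R_Q = δ_0 / (δ_{QQ} + 1/k) = 0.022631 / (0.000243 + 0.000185) = 52.82 kN.

R_Q = 52.82 kN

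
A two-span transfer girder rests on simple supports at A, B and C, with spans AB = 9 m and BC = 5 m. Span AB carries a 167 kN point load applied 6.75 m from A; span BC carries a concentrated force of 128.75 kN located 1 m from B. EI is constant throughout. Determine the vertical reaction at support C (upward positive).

R_C = -12.58 kN

Insert a hinge at B; M_B is the redundant, and each span becomes simply supported.
End slopes at the hinge B, treating each span as simply supported:
  span AB: point load 167 at a = 6.75: Pab(L + a)/(6LEI) = 739.8/EI
  span BC: point load 128.75 at a = 1: Pab(L + b)/(6LEI) = 154.5/EI
  relative rotation θ_0 = (739.8 + 154.5)/EI = 894.3/EI
A unit hogging moment at B produces rotation L₁/(3EI) + L₂/(3EI) = 4.667/EI.
Slope continuity at B: θ_0 = M_B·4.667/EI, so M_B = 894.3/4.667 = 191.6 kN·m (hogging).
Span BC, ΣM about C: R_B^{BC}·5 = 515 + 191.6, so R_B^{BC} = 141.3 kN and R_C = 128.8 − 141.3 = -12.58 kN.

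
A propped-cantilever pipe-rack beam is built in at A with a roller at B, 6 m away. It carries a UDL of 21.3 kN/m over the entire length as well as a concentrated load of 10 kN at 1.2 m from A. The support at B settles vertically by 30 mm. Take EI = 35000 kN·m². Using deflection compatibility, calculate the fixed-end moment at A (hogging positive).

Remove the prop at B; the released (primary) structure is a cantilever built in at A.
Free-end deflection of the primary structure under the applied loading (downward +):
  UDL 21.3: wL⁴/(8EI) = 3451/EI
  point load 10 at a = 1.2: Pa²(3L − a)/(6EI) = 40.32/EI
  δ_0 = 3491/EI
Tip deflection under a unit load at B: L³/(3EI) = 72/EI.
With EI = 35000 kN·m²: δ_0 = 0.099741 m and δ_{BB} = 0.002057 m/kN.
Compatibility — the beam at B must follow the support down by 0.03 m: δ_0 − R_B·δ_{BB} = 0.03, so R_B = (0.099741 − 0.03)/0.002057 = 33.9 kN.
Moment equilibrium about A: M_A = Σ(load moments about A) − R_B·L = 395.4 − 33.9×6 = 192 kN·m.

M_A = 192 kN·m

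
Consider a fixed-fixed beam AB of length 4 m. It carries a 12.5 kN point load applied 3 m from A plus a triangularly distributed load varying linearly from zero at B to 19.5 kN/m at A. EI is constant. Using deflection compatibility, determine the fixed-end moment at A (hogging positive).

M_A = 17.94 kN·m

Take the two fixed-end moments M_A, M_B as redundants; the released structure is the simple span AB.
Simple-span end rotations at A and B under the given loads:
  at A: point load 12.5 at a = 3: Pab(L + b)/(6LEI) = 7.812/EI
  at B: point load 12.5 at a = 3: Pab(L + a)/(6LEI) = 10.94/EI
  at A: triangular load, peak 19.5: w₀L³/(45EI) = 27.73/EI
  at B: triangular load, peak 19.5: 7w₀L³/(360EI) = 24.27/EI
  θ_A0 = 35.55/EI,  θ_B0 = 35.2/EI
Flexibility coefficients: a unit moment at one end gives L/(3EI) there and L/(6EI) at the far end, so f₁₁ = f₂₂ = 1.333/EI and f₁₂ = f₂₁ = 0.6667/EI.
Compatibility — zero rotation at each built-in end:
  1.333 M_A + 0.6667 M_B = 35.55
  0.6667 M_A + 1.333 M_B = 35.2
Solving the pair gives M_A = 17.94 kN·m and M_B = 17.43 kN·m (hogging).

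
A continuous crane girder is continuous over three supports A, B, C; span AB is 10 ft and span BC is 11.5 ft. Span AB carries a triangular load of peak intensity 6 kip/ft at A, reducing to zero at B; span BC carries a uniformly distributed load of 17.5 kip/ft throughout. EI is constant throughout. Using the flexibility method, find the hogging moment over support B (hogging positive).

M_B = 171 kip·ft

Take M_B as the redundant. Released structure: two simple spans AB and BC with a hinge at B.
End slopes at the hinge B, treating each span as simply supported:
  span AB: triangular load, peak 6: 7w₀L³/(360EI) = 116.7/EI
  span BC: UDL 17.5: wL³/(24EI) = 1109/EI
  relative rotation θ_0 = (116.7 + 1109)/EI = 1226/EI
A unit hogging moment at B produces rotation L₁/(3EI) + L₂/(3EI) = 7.167/EI.
Compatibility: M_B·(L₁+L₂)/(3EI) = θ_0, giving M_B = 171 kip·ft (hogging).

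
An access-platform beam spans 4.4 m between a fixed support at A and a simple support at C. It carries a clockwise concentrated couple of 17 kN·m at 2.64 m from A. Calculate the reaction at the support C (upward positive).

Choose R_C as the redundant. The primary structure is the cantilever fixed at A.
Deflection at C on the released cantilever, summing each load's contribution:
  clockwise couple 17 at a = 2.64: M₀a(2L − a)/(2EI) = 138.2/EI
Flexibility coefficient — unit upward force at C: δ_{CC} = L³/(3EI) = 28.39/EI.
The prop prevents deflection at C: R_C = δ_0/δ_{CC} = 138.2/28.39 = 4.868 kN.

R_C = 4.868 kN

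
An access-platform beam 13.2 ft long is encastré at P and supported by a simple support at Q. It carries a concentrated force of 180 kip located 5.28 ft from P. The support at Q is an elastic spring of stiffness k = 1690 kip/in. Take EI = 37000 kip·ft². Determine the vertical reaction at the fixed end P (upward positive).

R_P = 142.6 kip

Take the reaction at Q as the redundant and release it; the primary structure is a cantilever fixed at P.
Primary-structure tip deflection at Q by superposition:
  point load 180 at a = 5.28: Pa²(3L − a)/(6EI) = 28704/EI
Tip deflection under a unit load at Q: L³/(3EI) = 766.7/EI.
With EI = 37000 kip·ft²: δ_0 = 0.77577 ft and δ_{QQ} = 0.02072 ft/kip.
Compatibility — the spring shortens by R_Q/k under the reaction it provides: δ_0 − R_Q·δ_{QQ} = R_Q/k. With 1/k = 1/(1690×12) ft/kip = 0.000049 ft/kip, R_Q = δ_0 / (δ_{QQ} + 1/k) = 0.77577 / (0.02072 + 0.000049) = 37.35 kip.
Vertical equilibrium: R_P = ΣP − R_Q = 180 − 37.35 = 142.6 kip.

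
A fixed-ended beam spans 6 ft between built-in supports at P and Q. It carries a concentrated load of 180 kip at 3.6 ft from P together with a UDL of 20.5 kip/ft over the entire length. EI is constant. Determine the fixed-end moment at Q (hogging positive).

Release both end moments; the primary structure is a simply-supported span PQ with redundants M_P and M_Q.
Simple-span end rotations at P and Q under the given loads:
  at P: point load 180 at a = 3.6: Pab(L + b)/(6LEI) = 362.9/EI
  at Q: point load 180 at a = 3.6: Pab(L + a)/(6LEI) = 414.7/EI
  at P: UDL 20.5: wL³/(24EI) = 184.5/EI
  at Q: UDL 20.5: wL³/(24EI) = 184.5/EI
  θ_P0 = 547.4/EI,  θ_Q0 = 599.2/EI
Flexibility coefficients: a unit moment at one end gives L/(3EI) there and L/(6EI) at the far end, so f₁₁ = f₂₂ = 2/EI and f₁₂ = f₂₁ = 1/EI.
Compatibility — zero rotation at each built-in end:
  2 M_P + 1 M_Q = 547.4
  1 M_P + 2 M_Q = 599.2
Solving the pair gives M_P = 165.2 kip·ft and M_Q = 217 kip·ft (hogging).

M_Q = 217 kip·ft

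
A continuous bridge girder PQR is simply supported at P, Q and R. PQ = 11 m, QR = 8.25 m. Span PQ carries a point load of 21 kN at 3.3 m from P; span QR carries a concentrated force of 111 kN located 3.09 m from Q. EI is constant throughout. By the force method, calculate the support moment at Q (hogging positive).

Release continuity at Q by inserting a hinge; the redundant is the internal moment M_Q. The primary structure is two simply-supported spans PQ and QR.
Discontinuity in slope at Q on the released structure — sum the simple-span end rotations:
  span PQ: point load 21 at a = 3.3: Pab(L + a)/(6LEI) = 115.6/EI
  span QR: point load 111 at a = 3.09: Pab(L + b)/(6LEI) = 479.5/EI
  relative rotation θ_0 = (115.6 + 479.5)/EI = 595.1/EI
A unit hogging moment at Q produces rotation L₁/(3EI) + L₂/(3EI) = 6.417/EI.
Compatibility: M_Q·(L₁+L₂)/(3EI) = θ_0, giving M_Q = 92.74 kN·m (hogging).

M_Q = 92.74 kN·m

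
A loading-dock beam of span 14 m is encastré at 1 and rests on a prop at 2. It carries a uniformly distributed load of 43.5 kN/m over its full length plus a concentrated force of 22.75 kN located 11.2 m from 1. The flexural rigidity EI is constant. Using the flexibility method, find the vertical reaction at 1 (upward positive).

R_1 = 387.4 kN

Remove the prop at 2; the released (primary) structure is a cantilever built in at 1.
Downward deflection at the released point 2 due to the loads:
  UDL 43.5: wL⁴/(8EI) = 208887/EI
  point load 22.75 at a = 11.2: Pa²(3L − a)/(6EI) = 14649/EI
  δ_0 = 223536/EI
Flexibility coefficient — unit upward force at 2: δ_{22} = L³/(3EI) = 914.7/EI.
The prop prevents deflection at 2: R_2 = δ_0/δ_{22} = 223536/914.7 = 244.4 kN.
Vertical equilibrium: R_1 = ΣP − R_2 = 631.8 − 244.4 = 387.4 kN.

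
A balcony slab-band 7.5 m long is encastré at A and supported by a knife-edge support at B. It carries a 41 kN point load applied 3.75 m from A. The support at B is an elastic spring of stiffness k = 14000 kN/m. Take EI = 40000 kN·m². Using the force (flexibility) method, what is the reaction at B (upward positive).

Choose R_B as the redundant. The primary structure is the cantilever fixed at A.
Primary-structure tip deflection at B by superposition:
  point load 41 at a = 3.75: Pa²(3L − a)/(6EI) = 1802/EI
Flexibility coefficient — unit upward force at B: δ_{BB} = L³/(3EI) = 140.6/EI.
With EI = 40000 kN·m²: δ_0 = 0.045044 m and δ_{BB} = 0.003516 m/kN.
Compatibility — the spring shortens by R_B/k under the reaction it provides: δ_0 − R_B·δ_{BB} = R_B/k. With 1/k = 0.000071 m/kN, R_B = δ_0 / (δ_{BB} + 1/k) = 0.045044 / (0.003516 + 0.000071) = 12.56 kN.

R_B = 12.56 kN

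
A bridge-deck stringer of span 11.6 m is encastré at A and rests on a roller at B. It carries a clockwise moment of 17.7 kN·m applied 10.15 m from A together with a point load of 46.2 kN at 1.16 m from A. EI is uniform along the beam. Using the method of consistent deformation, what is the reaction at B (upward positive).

Release the roller at B. Primary structure: cantilever fixed at A.
Free-end deflection of the primary structure under the applied loading (downward +):
  clockwise couple 17.7 at a = 10.15: M₀a(2L − a)/(2EI) = 1172/EI
  point load 46.2 at a = 1.16: Pa²(3L − a)/(6EI) = 348.5/EI
  δ_0 = 1521/EI
Flexibility coefficient — unit upward force at B: δ_{BB} = L³/(3EI) = 520.3/EI.
Compatibility at B: δ_0 − R_B·δ_{BB} = 0, so R_B = 1521/520.3 = 2.923 kN.

R_B = 2.923 kN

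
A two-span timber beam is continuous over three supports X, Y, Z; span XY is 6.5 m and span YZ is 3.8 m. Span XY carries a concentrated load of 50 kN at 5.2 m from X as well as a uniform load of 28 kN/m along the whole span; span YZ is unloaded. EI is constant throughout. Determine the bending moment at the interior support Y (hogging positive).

M_Y = 122.9 kN·m

Take M_Y as the redundant. Released structure: two simple spans XY and YZ with a hinge at Y.
Rotations at Y on the released spans (each span's end-slope, ×1/EI):
  span XY: point load 50 at a = 5.2: Pab(L + a)/(6LEI) = 101.4/EI
  span XY: UDL 28: wL³/(24EI) = 320.4/EI
  relative rotation θ_0 = (421.8 + 0)/EI = 421.8/EI
A unit hogging moment at Y produces rotation L₁/(3EI) + L₂/(3EI) = 3.433/EI.
Compatibility: M_Y·(L₁+L₂)/(3EI) = θ_0, giving M_Y = 122.9 kN·m (hogging).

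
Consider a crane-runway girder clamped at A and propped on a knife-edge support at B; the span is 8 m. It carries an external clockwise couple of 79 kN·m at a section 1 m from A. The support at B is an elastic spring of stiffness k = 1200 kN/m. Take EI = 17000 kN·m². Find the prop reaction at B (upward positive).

Choose R_B as the redundant. The primary structure is the cantilever fixed at A.
Free-end deflection of the primary structure under the applied loading (downward +):
  clockwise couple 79 at a = 1: M₀a(2L − a)/(2EI) = 592.5/EI
Flexibility coefficient — unit upward force at B: δ_{BB} = L³/(3EI) = 170.7/EI.
With EI = 17000 kN·m²: δ_0 = 0.034853 m and δ_{BB} = 0.010039 m/kN.
Compatibility — the spring shortens by R_B/k under the reaction it provides: δ_0 − R_B·δ_{BB} = R_B/k. With 1/k = 0.000833 m/kN, R_B = δ_0 / (δ_{BB} + 1/k) = 0.034853 / (0.010039 + 0.000833) = 3.206 kN.

R_B = 3.206 kN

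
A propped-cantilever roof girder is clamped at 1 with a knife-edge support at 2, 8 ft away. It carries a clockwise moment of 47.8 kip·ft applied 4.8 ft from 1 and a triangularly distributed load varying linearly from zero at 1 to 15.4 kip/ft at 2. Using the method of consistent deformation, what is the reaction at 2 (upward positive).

Release the roller at 2. Primary structure: cantilever fixed at 1.
Downward deflection at the released point 2 due to the loads:
  clockwise couple 47.8 at a = 4.8: M₀a(2L − a)/(2EI) = 1285/EI
  triangular load, peak 15.4 at the free end: 11w₀L⁴/(120EI) = 5782/EI
  δ_0 = 7067/EI
Flexibility coefficient — unit upward force at 2: δ_{22} = L³/(3EI) = 170.7/EI.
The prop prevents deflection at 2: R_2 = δ_0/δ_{22} = 7067/170.7 = 41.41 kip.

R_2 = 41.41 kip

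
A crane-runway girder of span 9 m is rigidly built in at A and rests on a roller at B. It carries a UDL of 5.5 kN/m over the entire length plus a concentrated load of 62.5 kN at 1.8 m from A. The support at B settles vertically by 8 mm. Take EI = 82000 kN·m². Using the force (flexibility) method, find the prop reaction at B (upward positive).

R_B = 19.36 kN

Choose R_B as the redundant. The primary structure is the cantilever fixed at A.
Deflection at B on the released cantilever, summing each load's contribution:
  UDL 5.5: wL⁴/(8EI) = 4511/EI
  point load 62.5 at a = 1.8: Pa²(3L − a)/(6EI) = 850.5/EI
  δ_0 = 5361/EI
Tip deflection under a unit load at B: L³/(3EI) = 243/EI.
With EI = 82000 kN·m²: δ_0 = 0.06538 m and δ_{BB} = 0.002963 m/kN.
Compatibility — the beam at B must follow the support down by 0.008 m: δ_0 − R_B·δ_{BB} = 0.008, so R_B = (0.06538 − 0.008)/0.002963 = 19.36 kN.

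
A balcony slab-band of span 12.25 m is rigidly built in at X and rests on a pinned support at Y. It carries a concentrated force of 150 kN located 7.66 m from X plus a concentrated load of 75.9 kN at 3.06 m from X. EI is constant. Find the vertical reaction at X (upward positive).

Release the roller at Y. Primary structure: cantilever fixed at X.
Primary-structure tip deflection at Y by superposition:
  point load 150 at a = 7.66: Pa²(3L − a)/(6EI) = 42672/EI
  point load 75.9 at a = 3.06: Pa²(3L − a)/(6EI) = 3991/EI
  δ_0 = 46662/EI
Flexibility coefficient — unit upward force at Y: δ_{YY} = L³/(3EI) = 612.8/EI.
The prop prevents deflection at Y: R_Y = δ_0/δ_{YY} = 46662/612.8 = 76.15 kN.
Vertical equilibrium: R_X = ΣP − R_Y = 225.9 − 76.15 = 149.7 kN.

R_X = 149.7 kN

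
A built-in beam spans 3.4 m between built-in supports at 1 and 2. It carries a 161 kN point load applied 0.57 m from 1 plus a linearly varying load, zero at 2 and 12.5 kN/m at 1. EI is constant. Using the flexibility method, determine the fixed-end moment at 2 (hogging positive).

M_2 = 17.62 kN·m

Release both end moments; the primary structure is a simply-supported span 12 with redundants M_1 and M_2.
End rotations of the released simple span under the applied load (×1/EI):
  at 1: point load 161 at a = 0.57: Pab(L + b)/(6LEI) = 79.31/EI
  at 2: point load 161 at a = 0.57: Pab(L + a)/(6LEI) = 50.54/EI
  at 1: triangular load, peak 12.5: w₀L³/(45EI) = 10.92/EI
  at 2: triangular load, peak 12.5: 7w₀L³/(360EI) = 9.553/EI
  θ_10 = 90.23/EI,  θ_20 = 60.09/EI
Flexibility coefficients: a unit moment at one end gives L/(3EI) there and L/(6EI) at the far end, so f₁₁ = f₂₂ = 1.133/EI and f₁₂ = f₂₁ = 0.5667/EI.
Compatibility — zero rotation at each built-in end:
  1.133 M_1 + 0.5667 M_2 = 90.23
  0.5667 M_1 + 1.133 M_2 = 60.09
Solving the pair gives M_1 = 70.8 kN·m and M_2 = 17.62 kN·m (hogging).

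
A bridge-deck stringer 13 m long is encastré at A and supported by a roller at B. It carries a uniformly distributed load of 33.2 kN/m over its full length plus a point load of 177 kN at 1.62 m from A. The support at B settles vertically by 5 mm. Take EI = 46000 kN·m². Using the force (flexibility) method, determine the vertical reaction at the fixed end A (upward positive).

Release the roller at B. Primary structure: cantilever fixed at A.
Free-end deflection of the primary structure under the applied loading (downward +):
  UDL 33.2: wL⁴/(8EI) = 118528/EI
  point load 177 at a = 1.62: Pa²(3L − a)/(6EI) = 2894/EI
  δ_0 = 121422/EI
Flexibility coefficient — unit upward force at B: δ_{BB} = L³/(3EI) = 732.3/EI.
With EI = 46000 kN·m²: δ_0 = 2.6396 m and δ_{BB} = 0.01592 m/kN.
Compatibility — the beam at B must follow the support down by 0.005 m: δ_0 − R_B·δ_{BB} = 0.005, so R_B = (2.6396 − 0.005)/0.01592 = 165.5 kN.
Vertical equilibrium: R_A = ΣP − R_B = 608.6 − 165.5 = 443.1 kN.

R_A = 443.1 kN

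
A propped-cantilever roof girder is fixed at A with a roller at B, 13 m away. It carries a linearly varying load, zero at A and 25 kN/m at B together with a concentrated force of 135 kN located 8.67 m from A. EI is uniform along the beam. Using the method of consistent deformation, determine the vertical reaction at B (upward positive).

Choose R_B as the redundant. The primary structure is the cantilever fixed at A.
Primary-structure tip deflection at B by superposition:
  triangular load, peak 25 at the free end: 11w₀L⁴/(120EI) = 65452/EI
  point load 135 at a = 8.67: Pa²(3L − a)/(6EI) = 51297/EI
  δ_0 = 116749/EI
Tip deflection under a unit load at B: L³/(3EI) = 732.3/EI.
The prop prevents deflection at B: R_B = δ_0/δ_{BB} = 116749/732.3 = 159.4 kN.

R_B = 159.4 kN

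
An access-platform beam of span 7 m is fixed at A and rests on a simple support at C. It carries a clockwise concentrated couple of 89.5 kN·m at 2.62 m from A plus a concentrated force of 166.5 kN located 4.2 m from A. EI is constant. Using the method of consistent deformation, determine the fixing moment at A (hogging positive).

M_A = 203.6 kN·m

Choose R_C as the redundant. The primary structure is the cantilever fixed at A.
Primary-structure tip deflection at C by superposition:
  clockwise couple 89.5 at a = 2.62: M₀a(2L − a)/(2EI) = 1334/EI
  point load 166.5 at a = 4.2: Pa²(3L − a)/(6EI) = 8224/EI
  δ_0 = 9558/EI
Tip deflection under a unit load at C: L³/(3EI) = 114.3/EI.
The prop prevents deflection at C: R_C = δ_0/δ_{CC} = 9558/114.3 = 83.6 kN.
Moment equilibrium about A: M_A = Σ(load moments about A) − R_C·L = 788.8 − 83.6×7 = 203.6 kN·m.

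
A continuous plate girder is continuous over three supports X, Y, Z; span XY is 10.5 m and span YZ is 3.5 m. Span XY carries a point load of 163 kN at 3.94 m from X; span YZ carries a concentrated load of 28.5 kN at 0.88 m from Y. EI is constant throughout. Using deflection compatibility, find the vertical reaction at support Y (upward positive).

R_Y = 162.9 kN

Take M_Y as the redundant. Released structure: two simple spans XY and YZ with a hinge at Y.
Rotations at Y on the released spans (each span's end-slope, ×1/EI):
  span XY: point load 163 at a = 3.94: Pab(L + a)/(6LEI) = 965.6/EI
  span YZ: point load 28.5 at a = 0.88: Pab(L + b)/(6LEI) = 19.15/EI
  relative rotation θ_0 = (965.6 + 19.15)/EI = 984.8/EI
A unit hogging moment at Y produces rotation L₁/(3EI) + L₂/(3EI) = 4.667/EI.
Compatibility: M_Y·(L₁+L₂)/(3EI) = θ_0, giving M_Y = 211 kN·m (hogging).
Span XY, ΣM about X with M_Y applied at Y: R_Y^{XY}·10.5 = 642.2 + 211, so R_Y^{XY} = 81.26 kN and R_X = 163 − 81.26 = 81.74 kN.
Span YZ, ΣM about Z: R_Y^{YZ}·3.5 = 74.67 + 211, so R_Y^{YZ} = 81.63 kN and R_Z = 28.5 − 81.63 = -53.13 kN.
R_Y = 81.26 + 81.63 = 162.9 kN.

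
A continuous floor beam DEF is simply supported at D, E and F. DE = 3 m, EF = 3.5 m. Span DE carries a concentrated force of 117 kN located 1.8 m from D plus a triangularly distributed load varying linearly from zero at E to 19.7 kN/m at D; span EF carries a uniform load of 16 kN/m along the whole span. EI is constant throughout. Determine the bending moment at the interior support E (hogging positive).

M_E = 49.07 kN·m

Insert a hinge at E; M_E is the redundant, and each span becomes simply supported.
Discontinuity in slope at E on the released structure — sum the simple-span end rotations:
  span DE: point load 117 at a = 1.8: Pab(L + a)/(6LEI) = 67.39/EI
  span DE: triangular load, peak 19.7: 7w₀L³/(360EI) = 10.34/EI
  span EF: UDL 16: wL³/(24EI) = 28.58/EI
  relative rotation θ_0 = (77.73 + 28.58)/EI = 106.3/EI
A unit hogging moment at E produces rotation L₁/(3EI) + L₂/(3EI) = 2.167/EI.
Slope continuity at E: θ_0 = M_E·2.167/EI, so M_E = 106.3/2.167 = 49.07 kN·m (hogging).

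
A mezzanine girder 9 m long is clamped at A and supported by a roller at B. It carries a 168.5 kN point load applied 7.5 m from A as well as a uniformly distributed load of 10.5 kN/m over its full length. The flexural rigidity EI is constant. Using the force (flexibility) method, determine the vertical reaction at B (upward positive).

Remove the prop at B; the released (primary) structure is a cantilever built in at A.
Deflection at B on the released cantilever, summing each load's contribution:
  point load 168.5 at a = 7.5: Pa²(3L − a)/(6EI) = 30804/EI
  UDL 10.5: wL⁴/(8EI) = 8611/EI
  δ_0 = 39415/EI
Tip deflection under a unit load at B: L³/(3EI) = 243/EI.
The prop prevents deflection at B: R_B = δ_0/δ_{BB} = 39415/243 = 162.2 kN.

R_B = 162.2 kN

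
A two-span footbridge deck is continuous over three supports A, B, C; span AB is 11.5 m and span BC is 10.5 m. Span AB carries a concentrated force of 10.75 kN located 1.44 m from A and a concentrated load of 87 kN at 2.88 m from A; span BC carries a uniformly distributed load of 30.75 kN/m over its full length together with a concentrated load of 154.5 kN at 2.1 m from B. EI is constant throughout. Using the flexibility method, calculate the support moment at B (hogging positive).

M_B = 379.1 kN·m

Insert a hinge at B; M_B is the redundant, and each span becomes simply supported.
Discontinuity in slope at B on the released structure — sum the simple-span end rotations:
  span AB: point load 10.75 at a = 1.44: Pab(L + a)/(6LEI) = 29.2/EI
  span AB: point load 87 at a = 2.88: Pab(L + a)/(6LEI) = 450.1/EI
  span BC: UDL 30.75: wL³/(24EI) = 1483/EI
  span BC: point load 154.5 at a = 2.1: Pab(L + b)/(6LEI) = 817.6/EI
  relative rotation θ_0 = (479.3 + 2301)/EI = 2780/EI
A unit hogging moment at B produces rotation L₁/(3EI) + L₂/(3EI) = 7.333/EI.
Slope continuity at B: θ_0 = M_B·7.333/EI, so M_B = 2780/7.333 = 379.1 kN·m (hogging).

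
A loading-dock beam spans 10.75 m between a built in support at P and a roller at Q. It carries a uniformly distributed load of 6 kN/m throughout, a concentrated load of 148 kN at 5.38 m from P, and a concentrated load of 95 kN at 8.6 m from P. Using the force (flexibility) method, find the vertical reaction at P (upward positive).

Remove the prop at Q; the released (primary) structure is a cantilever built in at P.
Downward deflection at the released point Q due to the loads:
  UDL 6: wL⁴/(8EI) = 10016/EI
  point load 148 at a = 5.38: Pa²(3L − a)/(6EI) = 19184/EI
  point load 95 at a = 8.6: Pa²(3L − a)/(6EI) = 27695/EI
  δ_0 = 56895/EI
Tip deflection under a unit load at Q: L³/(3EI) = 414.1/EI.
Compatibility at Q: δ_0 − R_Q·δ_{QQ} = 0, so R_Q = 56895/414.1 = 137.4 kN.
Vertical equilibrium: R_P = ΣP − R_Q = 307.5 − 137.4 = 170.1 kN.

R_P = 170.1 kN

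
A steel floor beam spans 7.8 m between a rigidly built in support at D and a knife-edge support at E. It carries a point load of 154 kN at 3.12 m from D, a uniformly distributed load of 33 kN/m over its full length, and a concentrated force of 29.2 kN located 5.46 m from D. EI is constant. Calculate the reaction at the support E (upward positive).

R_E = 145 kN

Release the roller at E. Primary structure: cantilever fixed at D.
Primary-structure tip deflection at E by superposition:
  point load 154 at a = 3.12: Pa²(3L − a)/(6EI) = 5067/EI
  UDL 33: wL⁴/(8EI) = 15269/EI
  point load 29.2 at a = 5.46: Pa²(3L − a)/(6EI) = 2603/EI
  δ_0 = 22938/EI
Flexibility coefficient — unit upward force at E: δ_{EE} = L³/(3EI) = 158.2/EI.
Compatibility at E: δ_0 − R_E·δ_{EE} = 0, so R_E = 22938/158.2 = 145 kN.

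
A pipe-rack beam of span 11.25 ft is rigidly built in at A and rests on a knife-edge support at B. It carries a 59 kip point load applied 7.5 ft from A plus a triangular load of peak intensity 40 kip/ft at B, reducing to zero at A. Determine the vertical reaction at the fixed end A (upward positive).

R_A = 129.7 kip

Choose R_B as the redundant. The primary structure is the cantilever fixed at A.
Deflection at B on the released cantilever, summing each load's contribution:
  point load 59 at a = 7.5: Pa²(3L − a)/(6EI) = 14520/EI
  triangular load, peak 40 at the free end: 11w₀L⁴/(120EI) = 58733/EI
  δ_0 = 73252/EI
Flexibility coefficient — unit upward force at B: δ_{BB} = L³/(3EI) = 474.6/EI.
Compatibility at B: δ_0 − R_B·δ_{BB} = 0, so R_B = 73252/474.6 = 154.3 kip.
Vertical equilibrium: R_A = ΣP − R_B = 284 − 154.3 = 129.7 kip.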